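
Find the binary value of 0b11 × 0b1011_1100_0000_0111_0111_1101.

Multiply each base-2 digit by 3, carrying:
  1×3 = 3 → write 1 carry 1
  0×3+1 = 1 → write 1
  1×3 = 3 → write 1 carry 1
  1×3+1 = 4 → write 0 carry 2
  1×3+2 = 5 → write 1 carry 2
  1×3+2 = 5 → write 1 carry 2
  1×3+2 = 5 → write 1 carry 2
  0×3+2 = 2 → write 0 carry 1
  1×3+1 = 4 → write 0 carry 2
  1×3+2 = 5 → write 1 carry 2
  1×3+2 = 5 → write 1 carry 2
  0×3+2 = 2 → write 0 carry 1
  0×3+1 = 1 → write 1
  0×3 = 0 → write 0
  0×3 = 0 → write 0
  0×3 = 0 → write 0
  0×3 = 0 → write 0
  0×3 = 0 → write 0
  1×3 = 3 → write 1 carry 1
  1×3+1 = 4 → write 0 carry 2
  1×3+2 = 5 → write 1 carry 2
  1×3+2 = 5 → write 1 carry 2
  0×3+2 = 2 → write 0 carry 1
  1×3+1 = 4 → write 0 carry 2
  remaining carry: 10

0b10001101000001011001110111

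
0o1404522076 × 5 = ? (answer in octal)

Multiply each base-8 digit by 5, carrying:
  6×5 = 30 → write 6 carry 3
  7×5+3 = 38 → write 6 carry 4
  0×5+4 = 4 → write 4
  2×5 = 10 → write 2 carry 1
  2×5+1 = 11 → write 3 carry 1
  5×5+1 = 26 → write 2 carry 3
  4×5+3 = 23 → write 7 carry 2
  0×5+2 = 2 → write 2
  4×5 = 20 → write 4 carry 2
  1×5+2 = 7 → write 7

0o7427232466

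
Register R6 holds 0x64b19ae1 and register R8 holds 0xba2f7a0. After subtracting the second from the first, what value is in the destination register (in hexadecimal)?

0x590ea341

Subtract column by column in base 16:
  1-0 → 1
  e-a → 4
  a-7 → 3
  9-f → a (borrow)
  1-2-1 → e (borrow)
  b-a-1 → 0
  4-b → 9 (borrow)
  6-0-1 → 5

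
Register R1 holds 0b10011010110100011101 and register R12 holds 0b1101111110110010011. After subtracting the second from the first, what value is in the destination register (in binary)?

Subtract column by column in base 2:
  1-1 → 0
  0-1 → 1 (borrow)
  1-0-1 → 0
  1-0 → 1
  1-1 → 0
  0-0 → 0
  0-0 → 0
  0-1 → 1 (borrow)
  1-1-1 → 1 (borrow)
  0-0-1 → 1 (borrow)
  1-1-1 → 1 (borrow)
  1-1-1 → 1 (borrow)
  0-1-1 → 0 (borrow)
  1-1-1 → 1 (borrow)
  0-1-1 → 0 (borrow)
  1-1-1 → 1 (borrow)
  1-0-1 → 0
  0-1 → 1 (borrow)
  0-1-1 → 0 (borrow)
  1-0-1 → 0

0b101010111110001010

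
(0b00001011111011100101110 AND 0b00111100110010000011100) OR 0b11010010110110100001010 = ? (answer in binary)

0b11011010110110100001110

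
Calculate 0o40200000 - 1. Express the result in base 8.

0o40177777

The trailing 5 digits are 0, so subtracting 1 borrows through: they become 7 and the next digit up decrements.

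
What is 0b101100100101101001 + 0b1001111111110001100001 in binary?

0b1010101100010111001010

Add column by column in base 2, right to left:
  1+1 = 0 carry 1
  0+0+1 = 1
  0+0 = 0
  1+0 = 1
  0+0 = 0
  1+1 = 0 carry 1
  1+1+1 = 1 carry 1
  0+0+1 = 1
  1+0 = 1
  0+0 = 0
  0+1 = 1
  1+1 = 0 carry 1
  0+1+1 = 0 carry 1
  0+1+1 = 0 carry 1
  1+1+1 = 1 carry 1
  1+1+1 = 1 carry 1
  0+1+1 = 0 carry 1
  1+1+1 = 1 carry 1
  0+1+1 = 0 carry 1
  0+0+1 = 1
  0+0 = 0
  0+1 = 1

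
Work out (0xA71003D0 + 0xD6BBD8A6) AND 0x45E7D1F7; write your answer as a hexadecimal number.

0x45C3D076

Add column by column in base 16, right to left:
  0+6 = 6
  D+A = 7 carry 1
  3+8+1 = C
  0+D = D
  0+B = B
  1+B = C
  7+6 = D
  A+D = 7 carry 1
  final carry 1
Sum = 0x17DCBDC76; now AND with 0x45E7D1F7:
  1&0=0, 7&4=4, D&5=5, C&E=C, B&7=3, D&D=D, C&1=0, 7&F=7, 6&7=6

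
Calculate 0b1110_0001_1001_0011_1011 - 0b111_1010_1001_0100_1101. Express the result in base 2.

Subtract column by column in base 2:
  1-1 → 0
  1-0 → 1
  0-1 → 1 (borrow)
  1-1-1 → 1 (borrow)
  1-0-1 → 0
  1-0 → 1
  0-1 → 1 (borrow)
  0-0-1 → 1 (borrow)
  1-1-1 → 1 (borrow)
  0-0-1 → 1 (borrow)
  0-0-1 → 1 (borrow)
  1-1-1 → 1 (borrow)
  1-0-1 → 0
  0-1 → 1 (borrow)
  0-0-1 → 1 (borrow)
  0-1-1 → 0 (borrow)
  0-1-1 → 0 (borrow)
  1-1-1 → 1 (borrow)
  1-1-1 → 1 (borrow)
  1-0-1 → 0

0b1100110111111101110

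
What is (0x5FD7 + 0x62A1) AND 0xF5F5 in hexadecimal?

0xC070

Add column by column in base 16, right to left:
  7+1 = 8
  D+A = 7 carry 1
  F+2+1 = 2 carry 1
  5+6+1 = C
Sum = 0xC278; now AND with 0xF5F5:
  C&F=C, 2&5=0, 7&F=7, 8&5=0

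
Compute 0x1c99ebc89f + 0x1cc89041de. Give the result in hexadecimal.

0x39627c0a7d

Add column by column in base 16, right to left:
  f+e = d carry 1
  9+d+1 = 7 carry 1
  8+1+1 = a
  c+4 = 0 carry 1
  b+0+1 = c
  e+9 = 7 carry 1
  9+8+1 = 2 carry 1
  9+c+1 = 6 carry 1
  c+c+1 = 9 carry 1
  1+1+1 = 3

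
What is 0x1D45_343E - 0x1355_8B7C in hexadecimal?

Subtract column by column in base 16:
  E-C → 2
  3-7 → C (borrow)
  4-B-1 → 8 (borrow)
  3-8-1 → A (borrow)
  5-5-1 → F (borrow)
  4-5-1 → E (borrow)
  D-3-1 → 9
  1-1 → 0

0x9EFA8C2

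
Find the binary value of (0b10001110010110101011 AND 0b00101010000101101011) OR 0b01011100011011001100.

0b1011110011111101111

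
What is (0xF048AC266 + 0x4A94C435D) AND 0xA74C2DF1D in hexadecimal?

0x224C20501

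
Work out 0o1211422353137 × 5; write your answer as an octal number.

0o6257534227733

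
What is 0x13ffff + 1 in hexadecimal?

0x140000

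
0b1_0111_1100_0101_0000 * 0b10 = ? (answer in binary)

Multiply each base-2 digit by 2, carrying:
  0×2 = 0 → write 0
  0×2 = 0 → write 0
  0×2 = 0 → write 0
  0×2 = 0 → write 0
  1×2 = 2 → write 0 carry 1
  0×2+1 = 1 → write 1
  1×2 = 2 → write 0 carry 1
  0×2+1 = 1 → write 1
  0×2 = 0 → write 0
  0×2 = 0 → write 0
  1×2 = 2 → write 0 carry 1
  1×2+1 = 3 → write 1 carry 1
  1×2+1 = 3 → write 1 carry 1
  1×2+1 = 3 → write 1 carry 1
  1×2+1 = 3 → write 1 carry 1
  0×2+1 = 1 → write 1
  1×2 = 2 → write 0 carry 1
  remaining carry: 1

0b101111100010100000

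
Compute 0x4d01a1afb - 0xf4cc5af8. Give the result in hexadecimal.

0x3db4dc003

Subtract column by column in base 16:
  b-8 → 3
  f-f → 0
  a-a → 0
  1-5 → c (borrow)
  a-c-1 → d (borrow)
  1-c-1 → 4 (borrow)
  0-4-1 → b (borrow)
  d-f-1 → d (borrow)
  4-0-1 → 3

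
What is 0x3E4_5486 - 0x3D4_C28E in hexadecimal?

0xF91F8

Subtract column by column in base 16:
  6-E → 8 (borrow)
  8-8-1 → F (borrow)
  4-2-1 → 1
  5-C → 9 (borrow)
  4-4-1 → F (borrow)
  E-D-1 → 0
  3-3 → 0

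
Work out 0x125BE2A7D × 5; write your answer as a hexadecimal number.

Multiply each base-16 digit by 5, carrying:
  D×5 = 65 → write 1 carry 4
  7×5+4 = 39 → write 7 carry 2
  A×5+2 = 52 → write 4 carry 3
  2×5+3 = 13 → write D
  E×5 = 70 → write 6 carry 4
  B×5+4 = 59 → write B carry 3
  5×5+3 = 28 → write C carry 1
  2×5+1 = 11 → write B
  1×5 = 5 → write 5

0x5BCB6D471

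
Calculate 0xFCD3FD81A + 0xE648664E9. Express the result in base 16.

Add column by column in base 16, right to left:
  A+9 = 3 carry 1
  1+E+1 = 0 carry 1
  8+4+1 = D
  D+6 = 3 carry 1
  F+6+1 = 6 carry 1
  3+8+1 = C
  D+4 = 1 carry 1
  C+6+1 = 3 carry 1
  F+E+1 = E carry 1
  final carry 1

0x1E31C63D03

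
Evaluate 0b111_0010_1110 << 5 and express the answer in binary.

0b1110010111000000

Left shift by 5: append 5 zero bits.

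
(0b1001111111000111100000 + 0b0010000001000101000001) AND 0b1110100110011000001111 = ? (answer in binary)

Add column by column in base 2, right to left:
  0+1 = 1
  0+0 = 0
  0+0 = 0
  0+0 = 0
  0+0 = 0
  1+0 = 1
  1+1 = 0 carry 1
  1+0+1 = 0 carry 1
  1+1+1 = 1 carry 1
  0+0+1 = 1
  0+0 = 0
  0+0 = 0
  1+1 = 0 carry 1
  1+0+1 = 0 carry 1
  1+0+1 = 0 carry 1
  1+0+1 = 0 carry 1
  1+0+1 = 0 carry 1
  1+0+1 = 0 carry 1
  1+0+1 = 0 carry 1
  0+1+1 = 0 carry 1
  0+0+1 = 1
  1+0 = 1
Sum = 0b1100000000001100100001; now AND with 0b1110100110011000001111:
  1100000000001100100001
& 1110100110011000001111
= 1100000000001000000001

0b1100000000001000000001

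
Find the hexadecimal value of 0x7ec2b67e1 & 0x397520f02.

AND each hex digit independently (no carries):
  7&3=3, e&9=8, c&7=4, 2&5=0, b&2=2, 6&0=0, 7&f=7, e&0=0, 1&2=0

0x384020700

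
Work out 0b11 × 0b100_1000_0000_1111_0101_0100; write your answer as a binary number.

0b110110000010110111111100

Multiply each base-2 digit by 3, carrying:
  0×3 = 0 → write 0
  0×3 = 0 → write 0
  1×3 = 3 → write 1 carry 1
  0×3+1 = 1 → write 1
  1×3 = 3 → write 1 carry 1
  0×3+1 = 1 → write 1
  1×3 = 3 → write 1 carry 1
  0×3+1 = 1 → write 1
  1×3 = 3 → write 1 carry 1
  1×3+1 = 4 → write 0 carry 2
  1×3+2 = 5 → write 1 carry 2
  1×3+2 = 5 → write 1 carry 2
  0×3+2 = 2 → write 0 carry 1
  0×3+1 = 1 → write 1
  0×3 = 0 → write 0
  0×3 = 0 → write 0
  0×3 = 0 → write 0
  0×3 = 0 → write 0
  0×3 = 0 → write 0
  1×3 = 3 → write 1 carry 1
  0×3+1 = 1 → write 1
  0×3 = 0 → write 0
  1×3 = 3 → write 1 carry 1
  remaining carry: 1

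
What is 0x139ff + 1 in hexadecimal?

The trailing 2 digits are F (max in base 16), so adding 1 cascades: they roll to 0 and the next digit up increments.

0x13a00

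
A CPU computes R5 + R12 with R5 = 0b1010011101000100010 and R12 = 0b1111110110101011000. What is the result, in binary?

0b11010010011101111010

Add column by column in base 2, right to left:
  0+0 = 0
  1+0 = 1
  0+0 = 0
  0+1 = 1
  0+1 = 1
  1+0 = 1
  0+1 = 1
  0+0 = 0
  0+1 = 1
  1+0 = 1
  0+1 = 1
  1+1 = 0 carry 1
  1+0+1 = 0 carry 1
  1+1+1 = 1 carry 1
  0+1+1 = 0 carry 1
  0+1+1 = 0 carry 1
  1+1+1 = 1 carry 1
  0+1+1 = 0 carry 1
  1+1+1 = 1 carry 1
  final carry 1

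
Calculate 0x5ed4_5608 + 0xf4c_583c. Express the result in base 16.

0x6e20ae44

Add column by column in base 16, right to left:
  8+c = 4 carry 1
  0+3+1 = 4
  6+8 = e
  5+5 = a
  4+c = 0 carry 1
  d+4+1 = 2 carry 1
  e+f+1 = e carry 1
  5+0+1 = 6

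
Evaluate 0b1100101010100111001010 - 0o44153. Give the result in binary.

0b1100100110000101011111

0o44153 = 0b100100001101011 in binary.
Subtract column by column in base 2:
  0-1 → 1 (borrow)
  1-1-1 → 1 (borrow)
  0-0-1 → 1 (borrow)
  1-1-1 → 1 (borrow)
  0-0-1 → 1 (borrow)
  0-1-1 → 0 (borrow)
  1-1-1 → 1 (borrow)
  1-0-1 → 0
  1-0 → 1
  0-0 → 0
  0-0 → 0
  1-1 → 0
  0-0 → 0
  1-0 → 1
  0-1 → 1 (borrow)
  1-0-1 → 0
  0-0 → 0
  1-0 → 1
  0-0 → 0
  0-0 → 0
  1-0 → 1
  1-0 → 1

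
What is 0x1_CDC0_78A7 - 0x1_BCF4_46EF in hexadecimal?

Subtract column by column in base 16:
  7-F → 8 (borrow)
  A-E-1 → B (borrow)
  8-6-1 → 1
  7-4 → 3
  0-4 → C (borrow)
  C-F-1 → C (borrow)
  D-C-1 → 0
  C-B → 1
  1-1 → 0

0x10CC31B8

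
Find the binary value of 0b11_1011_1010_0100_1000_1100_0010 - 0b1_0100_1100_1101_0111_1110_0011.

0b10011011010111000011011111

Subtract column by column in base 2:
  0-1 → 1 (borrow)
  1-1-1 → 1 (borrow)
  0-0-1 → 1 (borrow)
  0-0-1 → 1 (borrow)
  0-0-1 → 1 (borrow)
  0-1-1 → 0 (borrow)
  1-1-1 → 1 (borrow)
  1-1-1 → 1 (borrow)
  0-1-1 → 0 (borrow)
  0-1-1 → 0 (borrow)
  0-1-1 → 0 (borrow)
  1-0-1 → 0
  0-1 → 1 (borrow)
  0-0-1 → 1 (borrow)
  1-1-1 → 1 (borrow)
  0-1-1 → 0 (borrow)
  0-0-1 → 1 (borrow)
  1-0-1 → 0
  0-1 → 1 (borrow)
  1-1-1 → 1 (borrow)
  1-0-1 → 0
  1-0 → 1
  0-1 → 1 (borrow)
  1-0-1 → 0
  1-1 → 0
  1-0 → 1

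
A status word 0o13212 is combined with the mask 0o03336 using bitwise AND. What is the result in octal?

AND each oct digit independently (no carries):
  1&0=0, 3&3=3, 2&3=2, 1&3=1, 2&6=2

0o03212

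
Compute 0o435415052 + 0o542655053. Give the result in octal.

Add column by column in base 8, right to left:
  2+3 = 5
  5+5 = 2 carry 1
  0+0+1 = 1
  5+5 = 2 carry 1
  1+5+1 = 7
  4+6 = 2 carry 1
  5+2+1 = 0 carry 1
  3+4+1 = 0 carry 1
  4+5+1 = 2 carry 1
  final carry 1

0o1200272125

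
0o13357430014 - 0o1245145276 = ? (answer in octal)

Subtract column by column in base 8:
  4-6 → 6 (borrow)
  1-7-1 → 1 (borrow)
  0-2-1 → 5 (borrow)
  0-5-1 → 2 (borrow)
  3-4-1 → 6 (borrow)
  4-1-1 → 2
  7-5 → 2
  5-4 → 1
  3-2 → 1
  3-1 → 2
  1-0 → 1

0o12112262516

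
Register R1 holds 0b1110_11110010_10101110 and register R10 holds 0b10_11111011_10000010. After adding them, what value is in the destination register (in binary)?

Add column by column in base 2, right to left:
  0+0 = 0
  1+1 = 0 carry 1
  1+0+1 = 0 carry 1
  1+0+1 = 0 carry 1
  0+0+1 = 1
  1+0 = 1
  0+0 = 0
  1+1 = 0 carry 1
  0+1+1 = 0 carry 1
  1+1+1 = 1 carry 1
  0+0+1 = 1
  0+1 = 1
  1+1 = 0 carry 1
  1+1+1 = 1 carry 1
  1+1+1 = 1 carry 1
  1+1+1 = 1 carry 1
  0+0+1 = 1
  1+1 = 0 carry 1
  1+0+1 = 0 carry 1
  1+0+1 = 0 carry 1
  final carry 1

0b100011110111000110000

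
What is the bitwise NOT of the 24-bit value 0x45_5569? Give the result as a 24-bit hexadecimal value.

0xBAAA96

Each hex digit d becomes F−d:
  4→B, 5→A, 5→A, 5→A, 6→9, 9→6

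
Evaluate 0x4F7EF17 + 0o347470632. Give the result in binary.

0b1000100101100110000010110001

0x4F7EF17 = 0b100111101111110111100010111 in binary.
0o347470632 = 0b11100111100111000110011010 in binary.
Add column by column in base 2, right to left:
  1+0 = 1
  1+1 = 0 carry 1
  1+0+1 = 0 carry 1
  0+1+1 = 0 carry 1
  1+1+1 = 1 carry 1
  0+0+1 = 1
  0+0 = 0
  0+1 = 1
  1+1 = 0 carry 1
  1+0+1 = 0 carry 1
  1+0+1 = 0 carry 1
  1+0+1 = 0 carry 1
  0+1+1 = 0 carry 1
  1+1+1 = 1 carry 1
  1+1+1 = 1 carry 1
  1+0+1 = 0 carry 1
  1+0+1 = 0 carry 1
  1+1+1 = 1 carry 1
  1+1+1 = 1 carry 1
  0+1+1 = 0 carry 1
  1+1+1 = 1 carry 1
  1+0+1 = 0 carry 1
  1+0+1 = 0 carry 1
  1+1+1 = 1 carry 1
  0+1+1 = 0 carry 1
  0+1+1 = 0 carry 1
  1+0+1 = 0 carry 1
  final carry 1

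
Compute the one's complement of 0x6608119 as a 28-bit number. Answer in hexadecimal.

0x99f7ee6

Each hex digit d becomes f−d:
  6→9, 6→9, 0→f, 8→7, 1→e, 1→e, 9→6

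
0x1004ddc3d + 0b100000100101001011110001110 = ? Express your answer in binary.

0b100000100011000000111001111001011

0x1004ddc3d = 0b100000000010011011101110000111101 in binary.
Add column by column in base 2, right to left:
  1+0 = 1
  0+1 = 1
  1+1 = 0 carry 1
  1+1+1 = 1 carry 1
  1+0+1 = 0 carry 1
  1+0+1 = 0 carry 1
  0+0+1 = 1
  0+1 = 1
  0+1 = 1
  0+1 = 1
  1+1 = 0 carry 1
  1+0+1 = 0 carry 1
  1+1+1 = 1 carry 1
  0+0+1 = 1
  1+0 = 1
  1+1 = 0 carry 1
  1+0+1 = 0 carry 1
  0+1+1 = 0 carry 1
  1+0+1 = 0 carry 1
  1+0+1 = 0 carry 1
  0+1+1 = 0 carry 1
  0+0+1 = 1
  1+0 = 1
  0+0 = 0
  0+0 = 0
  0+0 = 0
  0+1 = 1
  0+0 = 0
  0+0 = 0
  0+0 = 0
  0+0 = 0
  0+0 = 0
  1+0 = 1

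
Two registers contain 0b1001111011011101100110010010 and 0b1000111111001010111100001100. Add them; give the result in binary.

0b10010111010101000100010011110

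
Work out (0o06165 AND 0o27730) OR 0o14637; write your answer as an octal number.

0o06165 AND 0o27730 = 0o06120.
Then OR with 0o14637.

0o16737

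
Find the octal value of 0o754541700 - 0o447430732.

0o305110746

Subtract column by column in base 8:
  0-2 → 6 (borrow)
  0-3-1 → 4 (borrow)
  7-7-1 → 7 (borrow)
  1-0-1 → 0
  4-3 → 1
  5-4 → 1
  4-7 → 5 (borrow)
  5-4-1 → 0
  7-4 → 3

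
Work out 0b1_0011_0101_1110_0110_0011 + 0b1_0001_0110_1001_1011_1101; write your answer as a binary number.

0b1001001100100000100000

Add column by column in base 2, right to left:
  1+1 = 0 carry 1
  1+0+1 = 0 carry 1
  0+1+1 = 0 carry 1
  0+1+1 = 0 carry 1
  0+1+1 = 0 carry 1
  1+1+1 = 1 carry 1
  1+0+1 = 0 carry 1
  0+1+1 = 0 carry 1
  0+1+1 = 0 carry 1
  1+0+1 = 0 carry 1
  1+0+1 = 0 carry 1
  1+1+1 = 1 carry 1
  1+0+1 = 0 carry 1
  0+1+1 = 0 carry 1
  1+1+1 = 1 carry 1
  0+0+1 = 1
  1+1 = 0 carry 1
  1+0+1 = 0 carry 1
  0+0+1 = 1
  0+0 = 0
  1+1 = 0 carry 1
  final carry 1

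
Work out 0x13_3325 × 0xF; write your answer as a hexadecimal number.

0x11FFF2B

Multiply each base-16 digit by 15, carrying:
  5×15 = 75 → write B carry 4
  2×15+4 = 34 → write 2 carry 2
  3×15+2 = 47 → write F carry 2
  3×15+2 = 47 → write F carry 2
  3×15+2 = 47 → write F carry 2
  1×15+2 = 17 → write 1 carry 1
  remaining carry: 1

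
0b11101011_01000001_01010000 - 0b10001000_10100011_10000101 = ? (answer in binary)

Subtract column by column in base 2:
  0-1 → 1 (borrow)
  0-0-1 → 1 (borrow)
  0-1-1 → 0 (borrow)
  0-0-1 → 1 (borrow)
  1-0-1 → 0
  0-0 → 0
  1-0 → 1
  0-1 → 1 (borrow)
  1-1-1 → 1 (borrow)
  0-1-1 → 0 (borrow)
  0-0-1 → 1 (borrow)
  0-0-1 → 1 (borrow)
  0-0-1 → 1 (borrow)
  0-1-1 → 0 (borrow)
  1-0-1 → 0
  0-1 → 1 (borrow)
  1-0-1 → 0
  1-0 → 1
  0-0 → 0
  1-1 → 0
  0-0 → 0
  1-0 → 1
  1-0 → 1
  1-1 → 0

0b11000101001110111001011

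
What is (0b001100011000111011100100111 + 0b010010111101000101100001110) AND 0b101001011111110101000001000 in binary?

0b1001010110000001000000000

Add column by column in base 2, right to left:
  1+0 = 1
  1+1 = 0 carry 1
  1+1+1 = 1 carry 1
  0+1+1 = 0 carry 1
  0+0+1 = 1
  1+0 = 1
  0+0 = 0
  0+0 = 0
  1+1 = 0 carry 1
  1+1+1 = 1 carry 1
  1+0+1 = 0 carry 1
  0+1+1 = 0 carry 1
  1+0+1 = 0 carry 1
  1+0+1 = 0 carry 1
  1+0+1 = 0 carry 1
  0+1+1 = 0 carry 1
  0+0+1 = 1
  0+1 = 1
  1+1 = 0 carry 1
  1+1+1 = 1 carry 1
  0+1+1 = 0 carry 1
  0+0+1 = 1
  0+1 = 1
  1+0 = 1
  1+0 = 1
  0+1 = 1
Sum = 0b11111010110000001000110101; now AND with 0b101001011111110101000001000:
  011111010110000001000110101
& 101001011111110101000001000
= 001001010110000001000000000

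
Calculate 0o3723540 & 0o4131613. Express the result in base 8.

0o0121400

AND each oct digit independently (no carries):
  3&4=0, 7&1=1, 2&3=2, 3&1=1, 5&6=4, 4&1=0, 0&3=0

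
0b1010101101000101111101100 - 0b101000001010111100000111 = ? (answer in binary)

0b101101011101110011100101

Subtract column by column in base 2:
  0-1 → 1 (borrow)
  0-1-1 → 0 (borrow)
  1-1-1 → 1 (borrow)
  1-0-1 → 0
  0-0 → 0
  1-0 → 1
  1-0 → 1
  1-0 → 1
  1-1 → 0
  1-1 → 0
  0-1 → 1 (borrow)
  1-1-1 → 1 (borrow)
  0-0-1 → 1 (borrow)
  0-1-1 → 0 (borrow)
  0-0-1 → 1 (borrow)
  1-1-1 → 1 (borrow)
  0-0-1 → 1 (borrow)
  1-0-1 → 0
  1-0 → 1
  0-0 → 0
  1-0 → 1
  0-1 → 1 (borrow)
  1-0-1 → 0
  0-1 → 1 (borrow)
  1-0-1 → 0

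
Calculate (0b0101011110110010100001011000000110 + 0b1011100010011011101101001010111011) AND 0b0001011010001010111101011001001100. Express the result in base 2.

Add column by column in base 2, right to left:
  0+1 = 1
  1+1 = 0 carry 1
  1+0+1 = 0 carry 1
  0+1+1 = 0 carry 1
  0+1+1 = 0 carry 1
  0+1+1 = 0 carry 1
  0+0+1 = 1
  0+1 = 1
  0+0 = 0
  1+1 = 0 carry 1
  1+0+1 = 0 carry 1
  0+0+1 = 1
  1+1 = 0 carry 1
  0+0+1 = 1
  0+1 = 1
  0+1 = 1
  0+0 = 0
  1+1 = 0 carry 1
  0+1+1 = 0 carry 1
  1+1+1 = 1 carry 1
  0+0+1 = 1
  0+1 = 1
  1+1 = 0 carry 1
  1+0+1 = 0 carry 1
  0+0+1 = 1
  1+1 = 0 carry 1
  1+0+1 = 0 carry 1
  1+0+1 = 0 carry 1
  1+0+1 = 0 carry 1
  0+1+1 = 0 carry 1
  1+1+1 = 1 carry 1
  0+1+1 = 0 carry 1
  1+0+1 = 0 carry 1
  0+1+1 = 0 carry 1
  final carry 1
Sum = 0b10001000001001110001110100011000001; now AND with 0b0001011010001010111101011001001100:
  10001000001001110001110100011000001
& 00001011010001010111101011001001100
= 00001000000001010001100000001000000

0b1000000001010001100000001000000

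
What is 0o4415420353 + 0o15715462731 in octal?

0o22333103304

Add column by column in base 8, right to left:
  3+1 = 4
  5+3 = 0 carry 1
  3+7+1 = 3 carry 1
  0+2+1 = 3
  2+6 = 0 carry 1
  4+4+1 = 1 carry 1
  5+5+1 = 3 carry 1
  1+1+1 = 3
  4+7 = 3 carry 1
  4+5+1 = 2 carry 1
  0+1+1 = 2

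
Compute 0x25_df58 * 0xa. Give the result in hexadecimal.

Multiply each base-16 digit by 10, carrying:
  8×10 = 80 → write 0 carry 5
  5×10+5 = 55 → write 7 carry 3
  f×10+3 = 153 → write 9 carry 9
  d×10+9 = 139 → write b carry 8
  5×10+8 = 58 → write a carry 3
  2×10+3 = 23 → write 7 carry 1
  remaining carry: 1

0x17ab970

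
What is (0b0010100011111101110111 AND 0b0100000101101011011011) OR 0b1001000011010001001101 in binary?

0b0010100011111101110111 AND 0b0100000101101011011011 = 0b0000000001101001010011.
Then OR with 0b1001000011010001001101.

0b1001000011111001011111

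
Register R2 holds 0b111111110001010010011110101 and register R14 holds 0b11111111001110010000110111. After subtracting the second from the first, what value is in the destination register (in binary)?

0b11111110111100000010111110

Subtract column by column in base 2:
  1-1 → 0
  0-1 → 1 (borrow)
  1-1-1 → 1 (borrow)
  0-0-1 → 1 (borrow)
  1-1-1 → 1 (borrow)
  1-1-1 → 1 (borrow)
  1-0-1 → 0
  1-0 → 1
  0-0 → 0
  0-0 → 0
  1-1 → 0
  0-0 → 0
  0-0 → 0
  1-1 → 0
  0-1 → 1 (borrow)
  1-1-1 → 1 (borrow)
  0-0-1 → 1 (borrow)
  0-0-1 → 1 (borrow)
  0-1-1 → 0 (borrow)
  1-1-1 → 1 (borrow)
  1-1-1 → 1 (borrow)
  1-1-1 → 1 (borrow)
  1-1-1 → 1 (borrow)
  1-1-1 → 1 (borrow)
  1-1-1 → 1 (borrow)
  1-1-1 → 1 (borrow)
  1-0-1 → 0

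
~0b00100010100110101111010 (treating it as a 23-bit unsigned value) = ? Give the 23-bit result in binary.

0b11011101011001010000101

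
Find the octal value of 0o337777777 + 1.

0o340000000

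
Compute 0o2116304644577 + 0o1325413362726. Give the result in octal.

0o3443720227525

Add column by column in base 8, right to left:
  7+6 = 5 carry 1
  7+2+1 = 2 carry 1
  5+7+1 = 5 carry 1
  4+2+1 = 7
  4+6 = 2 carry 1
  6+3+1 = 2 carry 1
  4+3+1 = 0 carry 1
  0+1+1 = 2
  3+4 = 7
  6+5 = 3 carry 1
  1+2+1 = 4
  1+3 = 4
  2+1 = 3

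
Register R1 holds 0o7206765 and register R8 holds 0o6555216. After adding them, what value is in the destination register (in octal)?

Add column by column in base 8, right to left:
  5+6 = 3 carry 1
  6+1+1 = 0 carry 1
  7+2+1 = 2 carry 1
  6+5+1 = 4 carry 1
  0+5+1 = 6
  2+5 = 7
  7+6 = 5 carry 1
  final carry 1

0o15764203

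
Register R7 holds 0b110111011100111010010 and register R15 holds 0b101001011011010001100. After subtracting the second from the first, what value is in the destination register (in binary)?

Subtract column by column in base 2:
  0-0 → 0
  1-0 → 1
  0-1 → 1 (borrow)
  0-1-1 → 0 (borrow)
  1-0-1 → 0
  0-0 → 0
  1-0 → 1
  1-1 → 0
  1-0 → 1
  0-1 → 1 (borrow)
  0-1-1 → 0 (borrow)
  1-0-1 → 0
  1-1 → 0
  1-1 → 0
  0-0 → 0
  1-1 → 0
  1-0 → 1
  1-0 → 1
  0-1 → 1 (borrow)
  1-0-1 → 0
  1-1 → 0

0b1110000001101000110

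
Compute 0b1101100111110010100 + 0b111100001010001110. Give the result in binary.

0b10101001001000100010

Add column by column in base 2, right to left:
  0+0 = 0
  0+1 = 1
  1+1 = 0 carry 1
  0+1+1 = 0 carry 1
  1+0+1 = 0 carry 1
  0+0+1 = 1
  0+0 = 0
  1+1 = 0 carry 1
  1+0+1 = 0 carry 1
  1+1+1 = 1 carry 1
  1+0+1 = 0 carry 1
  1+0+1 = 0 carry 1
  0+0+1 = 1
  0+0 = 0
  1+1 = 0 carry 1
  1+1+1 = 1 carry 1
  0+1+1 = 0 carry 1
  1+1+1 = 1 carry 1
  1+0+1 = 0 carry 1
  final carry 1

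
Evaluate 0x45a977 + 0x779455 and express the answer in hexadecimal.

0xbd3dcc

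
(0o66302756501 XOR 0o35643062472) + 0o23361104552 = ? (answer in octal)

0o77123040745

First 0o66302756501 XOR 0o35643062472 = 0o53541734173.
Add column by column in base 8, right to left:
  3+2 = 5
  7+5 = 4 carry 1
  1+5+1 = 7
  4+4 = 0 carry 1
  3+0+1 = 4
  7+1 = 0 carry 1
  1+1+1 = 3
  4+6 = 2 carry 1
  5+3+1 = 1 carry 1
  3+3+1 = 7
  5+2 = 7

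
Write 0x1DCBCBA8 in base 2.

Expand each hex digit to 4 bits: 1=0001 D=1101 C=1100 B=1011 C=1100 B=1011 A=1010 8=1000.

0b11101110010111100101110101000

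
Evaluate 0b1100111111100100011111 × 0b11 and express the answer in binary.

Multiply each base-2 digit by 3, carrying:
  1×3 = 3 → write 1 carry 1
  1×3+1 = 4 → write 0 carry 2
  1×3+2 = 5 → write 1 carry 2
  1×3+2 = 5 → write 1 carry 2
  1×3+2 = 5 → write 1 carry 2
  0×3+2 = 2 → write 0 carry 1
  0×3+1 = 1 → write 1
  0×3 = 0 → write 0
  1×3 = 3 → write 1 carry 1
  0×3+1 = 1 → write 1
  0×3 = 0 → write 0
  1×3 = 3 → write 1 carry 1
  1×3+1 = 4 → write 0 carry 2
  1×3+2 = 5 → write 1 carry 2
  1×3+2 = 5 → write 1 carry 2
  1×3+2 = 5 → write 1 carry 2
  1×3+2 = 5 → write 1 carry 2
  1×3+2 = 5 → write 1 carry 2
  0×3+2 = 2 → write 0 carry 1
  0×3+1 = 1 → write 1
  1×3 = 3 → write 1 carry 1
  1×3+1 = 4 → write 0 carry 2
  remaining carry: 10

0b100110111110101101011101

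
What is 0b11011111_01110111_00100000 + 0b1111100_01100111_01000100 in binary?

0b1010110111101111001100100

Add column by column in base 2, right to left:
  0+0 = 0
  0+0 = 0
  0+1 = 1
  0+0 = 0
  0+0 = 0
  1+0 = 1
  0+1 = 1
  0+0 = 0
  1+1 = 0 carry 1
  1+1+1 = 1 carry 1
  1+1+1 = 1 carry 1
  0+0+1 = 1
  1+0 = 1
  1+1 = 0 carry 1
  1+1+1 = 1 carry 1
  0+0+1 = 1
  1+0 = 1
  1+0 = 1
  1+1 = 0 carry 1
  1+1+1 = 1 carry 1
  1+1+1 = 1 carry 1
  0+1+1 = 0 carry 1
  1+1+1 = 1 carry 1
  1+0+1 = 0 carry 1
  final carry 1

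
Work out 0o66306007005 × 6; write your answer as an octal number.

Multiply each base-8 digit by 6, carrying:
  5×6 = 30 → write 6 carry 3
  0×6+3 = 3 → write 3
  0×6 = 0 → write 0
  7×6 = 42 → write 2 carry 5
  0×6+5 = 5 → write 5
  0×6 = 0 → write 0
  6×6 = 36 → write 4 carry 4
  0×6+4 = 4 → write 4
  3×6 = 18 → write 2 carry 2
  6×6+2 = 38 → write 6 carry 4
  6×6+4 = 40 → write 0 carry 5
  remaining carry: 5

0o506244052036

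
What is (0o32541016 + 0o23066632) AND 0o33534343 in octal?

Add column by column in base 8, right to left:
  6+2 = 0 carry 1
  1+3+1 = 5
  0+6 = 6
  1+6 = 7
  4+6 = 2 carry 1
  5+0+1 = 6
  2+3 = 5
  3+2 = 5
Sum = 0o55627650; now AND with 0o33534343:
  5&3=1, 5&3=1, 6&5=4, 2&3=2, 7&4=4, 6&3=2, 5&4=4, 0&3=0

0o11424240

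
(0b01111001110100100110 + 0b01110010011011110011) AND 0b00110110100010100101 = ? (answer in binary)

Add column by column in base 2, right to left:
  0+1 = 1
  1+1 = 0 carry 1
  1+0+1 = 0 carry 1
  0+0+1 = 1
  0+1 = 1
  1+1 = 0 carry 1
  0+1+1 = 0 carry 1
  0+1+1 = 0 carry 1
  1+0+1 = 0 carry 1
  0+1+1 = 0 carry 1
  1+1+1 = 1 carry 1
  1+0+1 = 0 carry 1
  1+0+1 = 0 carry 1
  0+1+1 = 0 carry 1
  0+0+1 = 1
  1+0 = 1
  1+1 = 0 carry 1
  1+1+1 = 1 carry 1
  1+1+1 = 1 carry 1
  final carry 1
Sum = 0b11101100010000011001; now AND with 0b00110110100010100101:
  11101100010000011001
& 00110110100010100101
= 00100100000000000001

0b100100000000000001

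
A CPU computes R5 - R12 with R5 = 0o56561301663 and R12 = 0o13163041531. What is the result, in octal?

0o43376240132

Subtract column by column in base 8:
  3-1 → 2
  6-3 → 3
  6-5 → 1
  1-1 → 0
  0-4 → 4 (borrow)
  3-0-1 → 2
  1-3 → 6 (borrow)
  6-6-1 → 7 (borrow)
  5-1-1 → 3
  6-3 → 3
  5-1 → 4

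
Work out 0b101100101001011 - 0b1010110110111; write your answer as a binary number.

0b100001110010100

Subtract column by column in base 2:
  1-1 → 0
  1-1 → 0
  0-1 → 1 (borrow)
  1-0-1 → 0
  0-1 → 1 (borrow)
  0-1-1 → 0 (borrow)
  1-0-1 → 0
  0-1 → 1 (borrow)
  1-1-1 → 1 (borrow)
  0-0-1 → 1 (borrow)
  0-1-1 → 0 (borrow)
  1-0-1 → 0
  1-1 → 0
  0-0 → 0
  1-0 → 1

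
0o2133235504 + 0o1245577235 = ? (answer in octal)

0o3401034741

Add column by column in base 8, right to left:
  4+5 = 1 carry 1
  0+3+1 = 4
  5+2 = 7
  5+7 = 4 carry 1
  3+7+1 = 3 carry 1
  2+5+1 = 0 carry 1
  3+5+1 = 1 carry 1
  3+4+1 = 0 carry 1
  1+2+1 = 4
  2+1 = 3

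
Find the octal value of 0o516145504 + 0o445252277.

Add column by column in base 8, right to left:
  4+7 = 3 carry 1
  0+7+1 = 0 carry 1
  5+2+1 = 0 carry 1
  5+2+1 = 0 carry 1
  4+5+1 = 2 carry 1
  1+2+1 = 4
  6+5 = 3 carry 1
  1+4+1 = 6
  5+4 = 1 carry 1
  final carry 1

0o1163420003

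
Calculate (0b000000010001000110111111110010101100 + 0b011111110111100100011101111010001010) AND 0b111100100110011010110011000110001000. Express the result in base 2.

Add column by column in base 2, right to left:
  0+0 = 0
  0+1 = 1
  1+0 = 1
  1+1 = 0 carry 1
  0+0+1 = 1
  1+0 = 1
  0+0 = 0
  1+1 = 0 carry 1
  0+0+1 = 1
  0+1 = 1
  1+1 = 0 carry 1
  1+1+1 = 1 carry 1
  1+1+1 = 1 carry 1
  1+0+1 = 0 carry 1
  1+1+1 = 1 carry 1
  1+1+1 = 1 carry 1
  1+1+1 = 1 carry 1
  1+0+1 = 0 carry 1
  0+0+1 = 1
  1+0 = 1
  1+1 = 0 carry 1
  0+0+1 = 1
  0+0 = 0
  0+1 = 1
  1+1 = 0 carry 1
  0+1+1 = 0 carry 1
  0+1+1 = 0 carry 1
  0+0+1 = 1
  1+1 = 0 carry 1
  0+1+1 = 0 carry 1
  0+1+1 = 0 carry 1
  0+1+1 = 0 carry 1
  0+1+1 = 0 carry 1
  0+1+1 = 0 carry 1
  0+1+1 = 0 carry 1
  final carry 1
Sum = 0b100000001000101011011101101100110110; now AND with 0b111100100110011010110011000110001000:
  100000001000101011011101101100110110
& 111100100110011010110011000110001000
= 100000000000001010010001000100000000

0b100000000000001010010001000100000000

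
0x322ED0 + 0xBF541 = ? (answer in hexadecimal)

Add column by column in base 16, right to left:
  0+1 = 1
  D+4 = 1 carry 1
  E+5+1 = 4 carry 1
  2+F+1 = 2 carry 1
  2+B+1 = E
  3+0 = 3

0x3E2411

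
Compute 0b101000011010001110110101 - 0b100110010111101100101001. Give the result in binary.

0b10000010100010001100

Subtract column by column in base 2:
  1-1 → 0
  0-0 → 0
  1-0 → 1
  0-1 → 1 (borrow)
  1-0-1 → 0
  1-1 → 0
  0-0 → 0
  1-0 → 1
  1-1 → 0
  1-1 → 0
  0-0 → 0
  0-1 → 1 (borrow)
  0-1-1 → 0 (borrow)
  1-1-1 → 1 (borrow)
  0-1-1 → 0 (borrow)
  1-0-1 → 0
  1-1 → 0
  0-0 → 0
  0-0 → 0
  0-1 → 1 (borrow)
  0-1-1 → 0 (borrow)
  1-0-1 → 0
  0-0 → 0
  1-1 → 0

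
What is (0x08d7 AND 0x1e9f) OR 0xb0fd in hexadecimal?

0x08d7 AND 0x1e9f = 0x0897.
Then OR with 0xb0fd.

0xb8ff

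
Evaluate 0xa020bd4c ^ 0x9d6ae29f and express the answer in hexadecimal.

0x3d4a5fd3

XOR each hex digit independently (no carries):
  a^9=3, 0^d=d, 2^6=4, 0^a=a, b^e=5, d^2=f, 4^9=d, c^f=3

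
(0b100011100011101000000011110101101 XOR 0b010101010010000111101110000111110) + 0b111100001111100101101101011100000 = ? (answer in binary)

0b1110011000001010101011011001110011

First 0b100011100011101000000011110101101 XOR 0b010101010010000111101110000111110 = 0b110110110001101111101101110010011.
Add column by column in base 2, right to left:
  1+0 = 1
  1+0 = 1
  0+0 = 0
  0+0 = 0
  1+0 = 1
  0+1 = 1
  0+1 = 1
  1+1 = 0 carry 1
  1+0+1 = 0 carry 1
  1+1+1 = 1 carry 1
  0+0+1 = 1
  1+1 = 0 carry 1
  1+1+1 = 1 carry 1
  0+0+1 = 1
  1+1 = 0 carry 1
  1+1+1 = 1 carry 1
  1+0+1 = 0 carry 1
  1+1+1 = 1 carry 1
  1+0+1 = 0 carry 1
  0+0+1 = 1
  1+1 = 0 carry 1
  1+1+1 = 1 carry 1
  0+1+1 = 0 carry 1
  0+1+1 = 0 carry 1
  0+1+1 = 0 carry 1
  1+0+1 = 0 carry 1
  1+0+1 = 0 carry 1
  0+0+1 = 1
  1+0 = 1
  1+1 = 0 carry 1
  0+1+1 = 0 carry 1
  1+1+1 = 1 carry 1
  1+1+1 = 1 carry 1
  final carry 1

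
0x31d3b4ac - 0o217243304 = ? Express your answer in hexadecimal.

0x2f966de8

0o217243304 = 0x23d46c4 in hexadecimal.
Subtract column by column in base 16:
  c-4 → 8
  a-c → e (borrow)
  4-6-1 → d (borrow)
  b-4-1 → 6
  3-d → 6 (borrow)
  d-3-1 → 9
  1-2 → f (borrow)
  3-0-1 → 2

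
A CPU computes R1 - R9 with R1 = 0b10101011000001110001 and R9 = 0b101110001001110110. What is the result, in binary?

0b1111100110111111011

Subtract column by column in base 2:
  1-0 → 1
  0-1 → 1 (borrow)
  0-1-1 → 0 (borrow)
  0-0-1 → 1 (borrow)
  1-1-1 → 1 (borrow)
  1-1-1 → 1 (borrow)
  1-1-1 → 1 (borrow)
  0-0-1 → 1 (borrow)
  0-0-1 → 1 (borrow)
  0-1-1 → 0 (borrow)
  0-0-1 → 1 (borrow)
  0-0-1 → 1 (borrow)
  1-0-1 → 0
  1-1 → 0
  0-1 → 1 (borrow)
  1-1-1 → 1 (borrow)
  0-0-1 → 1 (borrow)
  1-1-1 → 1 (borrow)
  0-0-1 → 1 (borrow)
  1-0-1 → 0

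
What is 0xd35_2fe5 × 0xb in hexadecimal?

0x91490ed7

Multiply each base-16 digit by 11, carrying:
  5×11 = 55 → write 7 carry 3
  e×11+3 = 157 → write d carry 9
  f×11+9 = 174 → write e carry 10
  2×11+10 = 32 → write 0 carry 2
  5×11+2 = 57 → write 9 carry 3
  3×11+3 = 36 → write 4 carry 2
  d×11+2 = 145 → write 1 carry 9
  remaining carry: 9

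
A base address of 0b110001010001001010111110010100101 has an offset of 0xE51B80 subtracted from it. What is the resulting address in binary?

0b110001001010000000110000100100101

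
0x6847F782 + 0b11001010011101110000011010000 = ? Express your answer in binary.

0b10000001100101101101100001010010

0x6847F782 = 0b1101000010001111111011110000010 in binary.
Add column by column in base 2, right to left:
  0+0 = 0
  1+0 = 1
  0+0 = 0
  0+0 = 0
  0+1 = 1
  0+0 = 0
  0+1 = 1
  1+1 = 0 carry 1
  1+0+1 = 0 carry 1
  1+0+1 = 0 carry 1
  1+0+1 = 0 carry 1
  0+0+1 = 1
  1+0 = 1
  1+1 = 0 carry 1
  1+1+1 = 1 carry 1
  1+1+1 = 1 carry 1
  1+0+1 = 0 carry 1
  1+1+1 = 1 carry 1
  1+1+1 = 1 carry 1
  0+1+1 = 0 carry 1
  0+0+1 = 1
  0+0 = 0
  1+1 = 0 carry 1
  0+0+1 = 1
  0+1 = 1
  0+0 = 0
  0+0 = 0
  1+1 = 0 carry 1
  0+1+1 = 0 carry 1
  1+0+1 = 0 carry 1
  1+0+1 = 0 carry 1
  final carry 1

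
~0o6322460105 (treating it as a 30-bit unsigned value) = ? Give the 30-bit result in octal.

Each oct digit d becomes 7−d:
  6→1, 3→4, 2→5, 2→5, 4→3, 6→1, 0→7, 1→6, 0→7, 5→2

0o1455317672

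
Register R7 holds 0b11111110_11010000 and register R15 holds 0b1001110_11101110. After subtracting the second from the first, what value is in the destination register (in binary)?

0b1010111111100010

Subtract column by column in base 2:
  0-0 → 0
  0-1 → 1 (borrow)
  0-1-1 → 0 (borrow)
  0-1-1 → 0 (borrow)
  1-0-1 → 0
  0-1 → 1 (borrow)
  1-1-1 → 1 (borrow)
  1-1-1 → 1 (borrow)
  0-0-1 → 1 (borrow)
  1-1-1 → 1 (borrow)
  1-1-1 → 1 (borrow)
  1-1-1 → 1 (borrow)
  1-0-1 → 0
  1-0 → 1
  1-1 → 0
  1-0 → 1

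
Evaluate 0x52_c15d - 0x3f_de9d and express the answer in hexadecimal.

Subtract column by column in base 16:
  d-d → 0
  5-9 → c (borrow)
  1-e-1 → 2 (borrow)
  c-d-1 → e (borrow)
  2-f-1 → 2 (borrow)
  5-3-1 → 1

0x12e2c0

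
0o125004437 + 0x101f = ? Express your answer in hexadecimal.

0x154193e

0o125004437 = 0x154091f in hexadecimal.
Add column by column in base 16, right to left:
  f+f = e carry 1
  1+1+1 = 3
  9+0 = 9
  0+1 = 1
  4+0 = 4
  5+0 = 5
  1+0 = 1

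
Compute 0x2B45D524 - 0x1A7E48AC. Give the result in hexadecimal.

Subtract column by column in base 16:
  4-C → 8 (borrow)
  2-A-1 → 7 (borrow)
  5-8-1 → C (borrow)
  D-4-1 → 8
  5-E → 7 (borrow)
  4-7-1 → C (borrow)
  B-A-1 → 0
  2-1 → 1

0x10C78C78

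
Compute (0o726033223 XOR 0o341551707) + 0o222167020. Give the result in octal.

First 0o726033223 XOR 0o341551707 = 0o467562524.
Add column by column in base 8, right to left:
  4+0 = 4
  2+2 = 4
  5+0 = 5
  2+7 = 1 carry 1
  6+6+1 = 5 carry 1
  5+1+1 = 7
  7+2 = 1 carry 1
  6+2+1 = 1 carry 1
  4+2+1 = 7

0o711751544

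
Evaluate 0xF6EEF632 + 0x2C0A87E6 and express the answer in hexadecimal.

0x122F97E18

Add column by column in base 16, right to left:
  2+6 = 8
  3+E = 1 carry 1
  6+7+1 = E
  F+8 = 7 carry 1
  E+A+1 = 9 carry 1
  E+0+1 = F
  6+C = 2 carry 1
  F+2+1 = 2 carry 1
  final carry 1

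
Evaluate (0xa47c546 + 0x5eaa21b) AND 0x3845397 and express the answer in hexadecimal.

0x4301

Add column by column in base 16, right to left:
  6+b = 1 carry 1
  4+1+1 = 6
  5+2 = 7
  c+a = 6 carry 1
  7+a+1 = 2 carry 1
  4+e+1 = 3 carry 1
  a+5+1 = 0 carry 1
  final carry 1
Sum = 0x10326761; now AND with 0x3845397:
  1&0=0, 0&3=0, 3&8=0, 2&4=0, 6&5=4, 7&3=3, 6&9=0, 1&7=1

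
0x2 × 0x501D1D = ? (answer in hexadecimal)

0xA03A3A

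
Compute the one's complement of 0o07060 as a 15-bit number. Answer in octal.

Each oct digit d becomes 7−d:
  0→7, 7→0, 0→7, 6→1, 0→7

0o70717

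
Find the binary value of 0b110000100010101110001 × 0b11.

0b10010001101000001010011

Multiply each base-2 digit by 3, carrying:
  1×3 = 3 → write 1 carry 1
  0×3+1 = 1 → write 1
  0×3 = 0 → write 0
  0×3 = 0 → write 0
  1×3 = 3 → write 1 carry 1
  1×3+1 = 4 → write 0 carry 2
  1×3+2 = 5 → write 1 carry 2
  0×3+2 = 2 → write 0 carry 1
  1×3+1 = 4 → write 0 carry 2
  0×3+2 = 2 → write 0 carry 1
  1×3+1 = 4 → write 0 carry 2
  0×3+2 = 2 → write 0 carry 1
  0×3+1 = 1 → write 1
  0×3 = 0 → write 0
  1×3 = 3 → write 1 carry 1
  0×3+1 = 1 → write 1
  0×3 = 0 → write 0
  0×3 = 0 → write 0
  0×3 = 0 → write 0
  1×3 = 3 → write 1 carry 1
  1×3+1 = 4 → write 0 carry 2
  remaining carry: 10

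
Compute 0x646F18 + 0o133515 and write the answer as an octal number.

0o31223145

0x646F18 = 0o31067430 in octal.
Add column by column in base 8, right to left:
  0+5 = 5
  3+1 = 4
  4+5 = 1 carry 1
  7+3+1 = 3 carry 1
  6+3+1 = 2 carry 1
  0+1+1 = 2
  1+0 = 1
  3+0 = 3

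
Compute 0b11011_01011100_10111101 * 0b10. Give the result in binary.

0b1101101011100101111010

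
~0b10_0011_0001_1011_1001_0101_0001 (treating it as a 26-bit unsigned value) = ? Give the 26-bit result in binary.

Invert each bit: 10001100011011100101010001 → 01110011100100011010101110.

0b01110011100100011010101110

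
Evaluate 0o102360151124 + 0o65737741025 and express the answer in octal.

Add column by column in base 8, right to left:
  4+5 = 1 carry 1
  2+2+1 = 5
  1+0 = 1
  1+1 = 2
  5+4 = 1 carry 1
  1+7+1 = 1 carry 1
  0+7+1 = 0 carry 1
  6+3+1 = 2 carry 1
  3+7+1 = 3 carry 1
  2+5+1 = 0 carry 1
  0+6+1 = 7
  1+0 = 1

0o170320112151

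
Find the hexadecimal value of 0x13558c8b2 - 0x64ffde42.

Subtract column by column in base 16:
  2-2 → 0
  b-4 → 7
  8-e → a (borrow)
  c-d-1 → e (borrow)
  8-f-1 → 8 (borrow)
  5-f-1 → 5 (borrow)
  5-4-1 → 0
  3-6 → d (borrow)
  1-0-1 → 0

0xd058ea70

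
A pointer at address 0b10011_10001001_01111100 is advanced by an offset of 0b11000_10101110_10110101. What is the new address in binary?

Add column by column in base 2, right to left:
  0+1 = 1
  0+0 = 0
  1+1 = 0 carry 1
  1+0+1 = 0 carry 1
  1+1+1 = 1 carry 1
  1+1+1 = 1 carry 1
  1+0+1 = 0 carry 1
  0+1+1 = 0 carry 1
  1+0+1 = 0 carry 1
  0+1+1 = 0 carry 1
  0+1+1 = 0 carry 1
  1+1+1 = 1 carry 1
  0+0+1 = 1
  0+1 = 1
  0+0 = 0
  1+1 = 0 carry 1
  1+0+1 = 0 carry 1
  1+0+1 = 0 carry 1
  0+0+1 = 1
  0+1 = 1
  1+1 = 0 carry 1
  final carry 1

0b1011000011100000110001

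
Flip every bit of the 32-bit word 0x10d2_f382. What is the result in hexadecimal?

0xef2d0c7d

Each hex digit d becomes f−d:
  1→e, 0→f, d→2, 2→d, f→0, 3→c, 8→7, 2→d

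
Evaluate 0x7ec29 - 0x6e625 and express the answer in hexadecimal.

0x10604

Subtract column by column in base 16:
  9-5 → 4
  2-2 → 0
  c-6 → 6
  e-e → 0
  7-6 → 1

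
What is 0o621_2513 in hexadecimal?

0x19154B

Each octal digit is 3 bits: 6=110 2=010 1=001 2=010 5=101 1=001 3=011.
Group the bits into nibbles: 0001 1001 0001 0101 0100 1011 → 19154B.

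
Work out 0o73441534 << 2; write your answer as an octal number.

0o356206560

2 bits is not a whole number of base-8 digits; in binary: 111011100100001101011100 << 2 = 11101110010000110101110000.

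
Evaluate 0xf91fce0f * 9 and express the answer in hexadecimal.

Multiply each base-16 digit by 9, carrying:
  f×9 = 135 → write 7 carry 8
  0×9+8 = 8 → write 8
  e×9 = 126 → write e carry 7
  c×9+7 = 115 → write 3 carry 7
  f×9+7 = 142 → write e carry 8
  1×9+8 = 17 → write 1 carry 1
  9×9+1 = 82 → write 2 carry 5
  f×9+5 = 140 → write c carry 8
  remaining carry: 8

0x8c21e3e87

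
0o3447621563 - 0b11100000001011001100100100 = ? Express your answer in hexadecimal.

0o3447621563 = 0x1C9F2373 in hexadecimal.
0b11100000001011001100100100 = 0x380B324 in hexadecimal.
Subtract column by column in base 16:
  3-4 → F (borrow)
  7-2-1 → 4
  3-3 → 0
  2-B → 7 (borrow)
  F-0-1 → E
  9-8 → 1
  C-3 → 9
  1-0 → 1

0x191E704F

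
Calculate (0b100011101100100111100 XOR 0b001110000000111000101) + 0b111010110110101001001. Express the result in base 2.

0b1101000100011001000010

First 0b100011101100100111100 XOR 0b001110000000111000101 = 0b101101101100011111001.
Add column by column in base 2, right to left:
  1+1 = 0 carry 1
  0+0+1 = 1
  0+0 = 0
  1+1 = 0 carry 1
  1+0+1 = 0 carry 1
  1+0+1 = 0 carry 1
  1+1+1 = 1 carry 1
  1+0+1 = 0 carry 1
  0+1+1 = 0 carry 1
  0+0+1 = 1
  0+1 = 1
  1+1 = 0 carry 1
  1+0+1 = 0 carry 1
  0+1+1 = 0 carry 1
  1+1+1 = 1 carry 1
  1+0+1 = 0 carry 1
  0+1+1 = 0 carry 1
  1+0+1 = 0 carry 1
  1+1+1 = 1 carry 1
  0+1+1 = 0 carry 1
  1+1+1 = 1 carry 1
  final carry 1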